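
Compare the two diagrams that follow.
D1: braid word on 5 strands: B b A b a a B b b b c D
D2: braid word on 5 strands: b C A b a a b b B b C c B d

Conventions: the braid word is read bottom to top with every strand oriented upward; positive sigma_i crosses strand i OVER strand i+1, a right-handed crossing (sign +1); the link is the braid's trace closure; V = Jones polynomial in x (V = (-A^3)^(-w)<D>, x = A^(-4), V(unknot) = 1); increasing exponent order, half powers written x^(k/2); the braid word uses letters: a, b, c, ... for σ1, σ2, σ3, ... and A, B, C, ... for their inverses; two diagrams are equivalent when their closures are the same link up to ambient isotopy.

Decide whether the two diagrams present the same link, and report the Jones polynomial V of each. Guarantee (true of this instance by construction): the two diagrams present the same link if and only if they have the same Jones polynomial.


same link: yes
V(D1) = x - x^2 + 2x^3 - x^4 + x^5 - x^6  [12 crossings, <D> = -A^-12 + A^-8 - A^-4 + 2 - A^4 + A^8, w = +4]
V(D2) = x - x^2 + 2x^3 - x^4 + x^5 - x^6  (w +4, c 14, <D> = -A^-12 + A^-8 - A^-4 + 2 - A^4 + A^8)
note: one V(x) for all 2 diagrams — one class (guaranteed)


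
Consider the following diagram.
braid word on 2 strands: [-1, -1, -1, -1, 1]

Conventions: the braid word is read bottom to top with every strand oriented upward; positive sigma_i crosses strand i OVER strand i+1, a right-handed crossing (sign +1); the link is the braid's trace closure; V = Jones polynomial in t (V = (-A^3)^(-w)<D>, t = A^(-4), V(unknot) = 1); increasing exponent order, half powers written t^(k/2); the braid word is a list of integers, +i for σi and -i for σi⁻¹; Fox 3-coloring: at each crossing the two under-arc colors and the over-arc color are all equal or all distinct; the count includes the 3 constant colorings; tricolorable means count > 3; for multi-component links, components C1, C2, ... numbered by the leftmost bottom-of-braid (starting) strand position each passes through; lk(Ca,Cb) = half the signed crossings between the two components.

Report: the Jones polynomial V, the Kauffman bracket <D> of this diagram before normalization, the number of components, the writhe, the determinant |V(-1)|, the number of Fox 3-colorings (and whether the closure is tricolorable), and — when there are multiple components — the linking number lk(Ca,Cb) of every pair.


V = -t^-4 + t^-3 + t^-1
<D> = -A^-5 - A^3 + A^7 (w = -3)
1 component over 5 crossings, w = -3
9 Fox colorings among 3^5, |V(-1)| = 3: tricolorable
why: V spans 3 powers of t: at least 3 crossings in any diagram


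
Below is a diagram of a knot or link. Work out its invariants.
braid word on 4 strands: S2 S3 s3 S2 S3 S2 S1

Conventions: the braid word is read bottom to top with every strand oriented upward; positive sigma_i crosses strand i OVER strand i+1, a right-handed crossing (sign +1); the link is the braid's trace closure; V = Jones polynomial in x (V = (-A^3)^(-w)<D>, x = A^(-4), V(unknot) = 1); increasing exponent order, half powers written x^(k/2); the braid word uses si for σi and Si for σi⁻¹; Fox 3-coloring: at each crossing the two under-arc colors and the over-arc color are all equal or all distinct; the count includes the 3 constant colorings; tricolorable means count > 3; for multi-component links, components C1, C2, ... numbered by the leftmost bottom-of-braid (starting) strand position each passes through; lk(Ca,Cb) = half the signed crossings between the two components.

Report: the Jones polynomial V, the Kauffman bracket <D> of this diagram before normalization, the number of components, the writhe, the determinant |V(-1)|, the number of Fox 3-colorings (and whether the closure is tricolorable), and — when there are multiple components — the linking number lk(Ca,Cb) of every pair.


Jones polynomial: V(x) = -x^-4 + x^-3 + x^-1
<D> = -A^-11 - A^-3 + A; writhe -5
components 1, writhe -5 (7 crossings)
3-colorings: 9 of 3^7, det 3 — tricolorable
note: w = -5 shifts under R1 moves; the (-A^3)^(5) factor cancels that in V


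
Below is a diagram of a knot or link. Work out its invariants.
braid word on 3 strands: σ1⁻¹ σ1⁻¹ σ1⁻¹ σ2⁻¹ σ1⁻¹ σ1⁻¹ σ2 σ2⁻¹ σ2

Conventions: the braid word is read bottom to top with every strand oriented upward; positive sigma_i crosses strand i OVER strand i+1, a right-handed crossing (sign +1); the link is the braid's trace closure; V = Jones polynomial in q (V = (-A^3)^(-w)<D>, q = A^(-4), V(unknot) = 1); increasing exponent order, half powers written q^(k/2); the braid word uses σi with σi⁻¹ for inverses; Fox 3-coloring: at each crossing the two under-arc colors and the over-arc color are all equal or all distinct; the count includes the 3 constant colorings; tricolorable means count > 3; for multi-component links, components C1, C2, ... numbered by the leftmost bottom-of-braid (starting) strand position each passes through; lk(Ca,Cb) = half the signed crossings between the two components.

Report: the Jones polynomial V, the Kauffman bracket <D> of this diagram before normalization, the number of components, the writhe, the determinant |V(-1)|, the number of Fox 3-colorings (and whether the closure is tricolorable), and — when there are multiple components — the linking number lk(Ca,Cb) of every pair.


Jones polynomial: V(q) = q^(-13/2) - q^(-11/2) + q^(-9/2) - 2q^(-7/2) - q^(-3/2)
<D> = A^-9 + 2A^-1 - A^3 + A^7 - A^11; writhe -5
components 2, writhe -5 (9 crossings)
linking number lk(C1,C2) = -1
3-colorings: 9 of 3^9, det 6 — tricolorable
note: the 1 component pair carries total linking -1


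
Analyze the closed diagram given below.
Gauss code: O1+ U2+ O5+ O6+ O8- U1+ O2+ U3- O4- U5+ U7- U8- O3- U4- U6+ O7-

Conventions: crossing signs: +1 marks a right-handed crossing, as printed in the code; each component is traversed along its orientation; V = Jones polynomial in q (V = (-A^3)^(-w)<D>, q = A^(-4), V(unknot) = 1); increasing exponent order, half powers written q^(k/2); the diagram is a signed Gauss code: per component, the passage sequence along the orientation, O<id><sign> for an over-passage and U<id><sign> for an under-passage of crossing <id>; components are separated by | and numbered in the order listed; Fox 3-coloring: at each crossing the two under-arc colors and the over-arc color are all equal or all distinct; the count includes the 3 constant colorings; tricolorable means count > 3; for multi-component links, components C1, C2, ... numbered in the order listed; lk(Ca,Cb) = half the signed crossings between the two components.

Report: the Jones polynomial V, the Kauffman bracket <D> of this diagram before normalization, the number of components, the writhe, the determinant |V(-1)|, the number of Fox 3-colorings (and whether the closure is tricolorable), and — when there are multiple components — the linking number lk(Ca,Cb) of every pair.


Jones polynomial: V(q) = -q^-3 + q^-2 - q^-1 + 3 - q + q^2 - q^3
<D> = -A^-12 + A^-8 - A^-4 + 3 - A^4 + A^8 - A^12; writhe 0
components 1, writhe 0 (8 crossings)
3-colorings: 27 of 3^8, det 9 — tricolorable
note: the span of V is 6, forcing >= 6 crossings in any diagram


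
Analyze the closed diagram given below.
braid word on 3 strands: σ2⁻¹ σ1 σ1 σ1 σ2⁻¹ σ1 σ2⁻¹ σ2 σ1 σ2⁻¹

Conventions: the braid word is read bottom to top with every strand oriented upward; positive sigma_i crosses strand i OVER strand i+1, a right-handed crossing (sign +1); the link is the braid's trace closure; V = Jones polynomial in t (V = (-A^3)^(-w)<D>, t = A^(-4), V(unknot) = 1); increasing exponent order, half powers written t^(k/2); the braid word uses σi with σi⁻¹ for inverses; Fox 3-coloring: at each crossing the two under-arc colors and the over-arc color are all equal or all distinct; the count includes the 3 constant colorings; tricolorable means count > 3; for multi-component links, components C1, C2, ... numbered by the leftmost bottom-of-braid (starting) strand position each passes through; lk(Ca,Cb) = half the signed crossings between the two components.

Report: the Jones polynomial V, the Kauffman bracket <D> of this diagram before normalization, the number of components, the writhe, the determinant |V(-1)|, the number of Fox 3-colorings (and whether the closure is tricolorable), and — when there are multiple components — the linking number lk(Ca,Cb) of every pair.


V(t) = -t^-2 + 2t^-1 - 3 + 5t - 4t^2 + 5t^3 - 4t^4 + 2t^5 - t^6
bracket: -A^-18 + 2A^-14 - 4A^-10 + 5A^-6 - 4A^-2 + 5A^2 - 3A^6 + 2A^10 - A^14, w = +2
1 component, writhe +2, over 10 crossings
det 27, colorings 9 of 3^10 — tricolorable
observation: the span of V is 8, forcing >= 8 crossings in any diagram


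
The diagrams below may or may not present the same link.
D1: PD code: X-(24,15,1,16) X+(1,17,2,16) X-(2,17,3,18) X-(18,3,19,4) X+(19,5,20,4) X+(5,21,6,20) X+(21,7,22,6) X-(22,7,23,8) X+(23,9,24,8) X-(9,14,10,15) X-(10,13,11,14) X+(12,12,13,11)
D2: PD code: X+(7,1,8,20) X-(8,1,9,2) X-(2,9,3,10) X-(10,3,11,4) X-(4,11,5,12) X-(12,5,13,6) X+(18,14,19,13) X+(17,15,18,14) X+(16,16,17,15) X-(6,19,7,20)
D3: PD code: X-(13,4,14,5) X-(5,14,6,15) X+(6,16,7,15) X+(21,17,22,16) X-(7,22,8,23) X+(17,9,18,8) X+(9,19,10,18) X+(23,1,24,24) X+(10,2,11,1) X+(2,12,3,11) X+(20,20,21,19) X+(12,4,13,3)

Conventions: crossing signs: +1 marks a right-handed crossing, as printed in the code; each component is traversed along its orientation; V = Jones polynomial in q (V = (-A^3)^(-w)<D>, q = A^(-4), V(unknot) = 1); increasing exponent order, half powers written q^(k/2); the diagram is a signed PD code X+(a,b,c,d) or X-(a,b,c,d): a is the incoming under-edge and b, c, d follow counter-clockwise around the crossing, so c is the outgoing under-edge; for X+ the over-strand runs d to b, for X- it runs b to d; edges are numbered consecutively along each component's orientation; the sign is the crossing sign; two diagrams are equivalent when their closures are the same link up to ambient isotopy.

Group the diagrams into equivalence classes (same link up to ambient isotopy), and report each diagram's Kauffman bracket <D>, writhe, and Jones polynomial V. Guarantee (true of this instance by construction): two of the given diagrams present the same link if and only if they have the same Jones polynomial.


equivalence classes: {D1} | {D2} | {D3}
D1 (bracket 1; 12 crossings at w = 0): V = 1
V(D2) = -q^-7 + q^-6 - q^-5 + q^-4 + q^-2  (w -2, c 10, <D> = A^2 + A^10 - A^14 + A^18 - A^22)
V(D3) = q - q^2 + 2q^3 - q^4 + q^5 - q^6  [12 crossings, <D> = -A^-6 + A^-2 - A^2 + 2A^6 - A^10 + A^14, w = +6]
key observation: 3 classes among 3 diagrams; unequal V(q) rules out equality


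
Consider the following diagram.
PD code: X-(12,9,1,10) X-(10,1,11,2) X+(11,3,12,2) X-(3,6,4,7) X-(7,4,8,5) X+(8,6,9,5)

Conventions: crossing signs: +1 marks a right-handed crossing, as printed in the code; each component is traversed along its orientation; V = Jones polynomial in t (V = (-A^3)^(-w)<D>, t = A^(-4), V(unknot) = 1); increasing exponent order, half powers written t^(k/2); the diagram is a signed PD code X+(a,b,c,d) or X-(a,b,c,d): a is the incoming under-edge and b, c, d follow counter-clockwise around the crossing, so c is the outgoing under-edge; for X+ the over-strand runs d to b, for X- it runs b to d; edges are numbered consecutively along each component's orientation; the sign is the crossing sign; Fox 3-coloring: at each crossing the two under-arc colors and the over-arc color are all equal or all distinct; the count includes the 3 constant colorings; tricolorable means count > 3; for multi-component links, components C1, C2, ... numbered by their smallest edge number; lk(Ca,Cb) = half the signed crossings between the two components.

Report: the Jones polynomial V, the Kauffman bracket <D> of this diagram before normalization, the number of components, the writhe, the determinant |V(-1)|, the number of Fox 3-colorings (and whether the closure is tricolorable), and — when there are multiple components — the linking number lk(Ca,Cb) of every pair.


V = 1
<D> = A^-6 (w = -2)
1 component over 6 crossings, w = -2
3 Fox colorings among 3^6, |V(-1)| = 1: not tricolorable
why: |V(-1)| = 1: so not tricolorable, since 3 does not divide 1


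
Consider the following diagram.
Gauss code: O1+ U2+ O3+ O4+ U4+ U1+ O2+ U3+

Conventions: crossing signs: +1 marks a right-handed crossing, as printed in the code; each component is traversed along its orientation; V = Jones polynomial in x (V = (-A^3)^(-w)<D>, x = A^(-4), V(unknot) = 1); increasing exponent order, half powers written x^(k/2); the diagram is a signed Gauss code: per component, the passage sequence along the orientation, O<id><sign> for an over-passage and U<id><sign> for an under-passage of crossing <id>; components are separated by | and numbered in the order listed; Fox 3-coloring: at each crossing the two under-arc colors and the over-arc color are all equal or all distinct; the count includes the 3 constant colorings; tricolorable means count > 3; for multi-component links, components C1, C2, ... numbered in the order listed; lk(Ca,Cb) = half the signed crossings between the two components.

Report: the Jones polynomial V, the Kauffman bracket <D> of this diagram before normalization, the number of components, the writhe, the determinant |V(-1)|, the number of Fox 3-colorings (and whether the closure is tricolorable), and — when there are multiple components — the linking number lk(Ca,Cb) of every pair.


V = x + x^3 - x^4
<D> = -A^-4 + 1 + A^8 (w = +4)
1 component over 4 crossings, w = +4
9 Fox colorings among 3^4, |V(-1)| = 3: tricolorable
why: |V(-1)| = 3: so tricolorable, since 3 divides 3


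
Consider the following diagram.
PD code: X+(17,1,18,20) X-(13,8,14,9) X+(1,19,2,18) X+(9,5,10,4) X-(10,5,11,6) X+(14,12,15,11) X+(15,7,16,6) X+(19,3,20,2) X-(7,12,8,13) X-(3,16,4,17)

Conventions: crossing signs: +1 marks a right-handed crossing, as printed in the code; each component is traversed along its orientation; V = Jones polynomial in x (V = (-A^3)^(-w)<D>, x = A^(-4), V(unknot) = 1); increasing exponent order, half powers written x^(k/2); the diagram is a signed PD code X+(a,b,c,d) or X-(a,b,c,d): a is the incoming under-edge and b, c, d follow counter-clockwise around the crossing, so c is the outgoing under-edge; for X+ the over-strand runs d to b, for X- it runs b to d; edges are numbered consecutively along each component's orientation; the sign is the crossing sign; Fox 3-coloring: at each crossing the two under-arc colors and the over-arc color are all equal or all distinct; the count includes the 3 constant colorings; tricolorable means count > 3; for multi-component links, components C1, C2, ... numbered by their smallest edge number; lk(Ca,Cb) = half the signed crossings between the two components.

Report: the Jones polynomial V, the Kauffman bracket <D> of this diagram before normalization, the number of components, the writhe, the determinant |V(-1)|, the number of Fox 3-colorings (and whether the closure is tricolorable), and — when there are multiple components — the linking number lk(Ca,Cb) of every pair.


V(x) = x + x^3 - x^4
bracket: -A^-10 + A^-6 + A^2, w = +2
1 component, writhe +2, over 10 crossings
det 3, colorings 9 of 3^10 — tricolorable
observation: w = +2 (over 10 crossings) is diagram-only; (-A^3)^(-2) removes it from V


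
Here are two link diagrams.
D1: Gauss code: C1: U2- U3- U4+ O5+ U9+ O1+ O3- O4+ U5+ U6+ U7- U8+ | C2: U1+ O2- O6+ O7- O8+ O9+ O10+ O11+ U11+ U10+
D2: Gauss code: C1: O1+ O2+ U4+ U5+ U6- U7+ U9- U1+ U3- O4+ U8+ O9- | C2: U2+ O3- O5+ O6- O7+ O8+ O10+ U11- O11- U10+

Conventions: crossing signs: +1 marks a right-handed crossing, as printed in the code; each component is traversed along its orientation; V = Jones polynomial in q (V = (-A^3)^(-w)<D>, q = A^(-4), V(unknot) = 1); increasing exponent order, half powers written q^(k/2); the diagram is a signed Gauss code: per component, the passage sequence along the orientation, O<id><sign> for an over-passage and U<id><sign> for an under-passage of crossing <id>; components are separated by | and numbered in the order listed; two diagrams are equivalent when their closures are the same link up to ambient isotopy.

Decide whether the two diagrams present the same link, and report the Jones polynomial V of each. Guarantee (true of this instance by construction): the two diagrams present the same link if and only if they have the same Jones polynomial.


same link: yes
V(D1) = -q^(1/2) - q^(5/2)  [11 crossings, <D> = A^5 + A^13, w = +5]
V(D2) = -q^(1/2) - q^(5/2)  (w +3, c 11, <D> = A^-1 + A^7)
note: from 11 to 11 crossings by R-moves: one link, two diagrams


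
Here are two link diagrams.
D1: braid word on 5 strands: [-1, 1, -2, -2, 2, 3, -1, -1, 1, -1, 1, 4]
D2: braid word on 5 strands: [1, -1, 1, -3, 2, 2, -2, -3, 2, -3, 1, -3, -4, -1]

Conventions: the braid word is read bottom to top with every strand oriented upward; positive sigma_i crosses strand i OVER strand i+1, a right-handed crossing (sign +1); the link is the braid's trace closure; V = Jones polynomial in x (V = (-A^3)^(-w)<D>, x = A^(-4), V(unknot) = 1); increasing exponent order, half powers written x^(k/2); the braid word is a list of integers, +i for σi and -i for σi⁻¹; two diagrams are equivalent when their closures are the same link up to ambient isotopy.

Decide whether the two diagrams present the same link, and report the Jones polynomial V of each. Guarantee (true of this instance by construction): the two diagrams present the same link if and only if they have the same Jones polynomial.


equivalent: no
D1 (bracket 1; 12 crossings at w = 0): V = 1
D2 (bracket A^-10 - A^-6 + 2A^-2 - 2A^2 + 2A^6 - 2A^10 + A^14; 14 crossings at w = -2): V = x^-5 - 2x^-4 + 2x^-3 - 2x^-2 + 2x^-1 - 1 + x
key observation: 2 classes among 2 diagrams; unequal V(x) rules out equality


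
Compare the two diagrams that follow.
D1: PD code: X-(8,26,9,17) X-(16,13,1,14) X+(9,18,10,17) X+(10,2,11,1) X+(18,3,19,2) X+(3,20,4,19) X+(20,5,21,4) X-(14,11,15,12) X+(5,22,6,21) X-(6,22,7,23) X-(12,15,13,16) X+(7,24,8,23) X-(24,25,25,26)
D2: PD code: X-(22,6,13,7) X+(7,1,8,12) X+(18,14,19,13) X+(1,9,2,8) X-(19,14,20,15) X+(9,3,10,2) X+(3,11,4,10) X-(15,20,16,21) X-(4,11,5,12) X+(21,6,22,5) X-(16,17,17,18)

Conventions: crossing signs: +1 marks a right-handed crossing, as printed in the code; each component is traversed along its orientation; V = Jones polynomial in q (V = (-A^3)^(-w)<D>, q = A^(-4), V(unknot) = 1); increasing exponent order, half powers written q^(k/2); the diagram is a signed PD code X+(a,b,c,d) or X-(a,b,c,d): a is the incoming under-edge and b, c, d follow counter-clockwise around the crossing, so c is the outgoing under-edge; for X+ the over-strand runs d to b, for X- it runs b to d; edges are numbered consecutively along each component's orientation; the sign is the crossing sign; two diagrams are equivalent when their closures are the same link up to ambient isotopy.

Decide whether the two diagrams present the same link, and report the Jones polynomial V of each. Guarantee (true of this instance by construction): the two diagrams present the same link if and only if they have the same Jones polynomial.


equivalent: no
D1 (bracket A^-15 - A^-11 + 2A^-7 - 2A^-3 + 3A - A^5 + A^9 - A^13; 13 crossings at w = +1): V = q^(-5/2) - q^(-3/2) + q^(-1/2) - 3q^(1/2) + 2q^(3/2) - 2q^(5/2) + q^(7/2) - q^(9/2)
D2 (bracket -A^-15 + A^-7 + A^-3 + A; 11 crossings at w = +1): V = -q^(1/2) - q^(3/2) - q^(5/2) + q^(9/2)
key observation: V(q) takes 2 values over 2 diagrams, fixing the grouping


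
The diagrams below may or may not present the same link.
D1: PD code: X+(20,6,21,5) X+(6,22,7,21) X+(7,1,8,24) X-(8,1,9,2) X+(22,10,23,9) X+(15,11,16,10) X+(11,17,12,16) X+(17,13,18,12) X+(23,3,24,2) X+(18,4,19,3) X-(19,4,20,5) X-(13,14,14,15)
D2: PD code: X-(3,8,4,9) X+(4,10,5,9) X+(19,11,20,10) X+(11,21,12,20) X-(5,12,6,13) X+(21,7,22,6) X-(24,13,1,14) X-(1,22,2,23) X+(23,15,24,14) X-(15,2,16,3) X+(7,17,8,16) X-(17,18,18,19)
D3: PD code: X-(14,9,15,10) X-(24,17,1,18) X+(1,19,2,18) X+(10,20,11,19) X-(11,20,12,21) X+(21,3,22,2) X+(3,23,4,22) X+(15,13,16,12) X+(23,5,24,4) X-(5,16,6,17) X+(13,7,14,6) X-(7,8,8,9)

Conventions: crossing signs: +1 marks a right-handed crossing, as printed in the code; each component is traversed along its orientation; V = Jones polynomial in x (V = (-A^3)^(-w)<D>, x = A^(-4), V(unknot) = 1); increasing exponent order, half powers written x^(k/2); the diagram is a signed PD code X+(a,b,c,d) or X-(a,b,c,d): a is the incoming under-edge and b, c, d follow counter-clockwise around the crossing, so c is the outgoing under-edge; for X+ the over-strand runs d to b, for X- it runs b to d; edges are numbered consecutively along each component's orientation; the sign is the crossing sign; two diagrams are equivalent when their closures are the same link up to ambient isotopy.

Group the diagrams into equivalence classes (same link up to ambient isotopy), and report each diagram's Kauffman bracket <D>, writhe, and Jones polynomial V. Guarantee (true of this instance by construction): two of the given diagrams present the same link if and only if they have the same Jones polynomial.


grouping into links: {D1} | {D2} | {D3}
V(D1) = x^2 + 2x^4 - 2x^5 + x^6 - 2x^7 + x^8  (w +6, c 12, <D> = A^-14 - 2A^-10 + A^-6 - 2A^-2 + 2A^2 + A^10)
V(D2) = x^-1 - 1 + 2x - 2x^2 + 2x^3 - 2x^4 + x^5  (w 0, c 12, <D> = A^-20 - 2A^-16 + 2A^-12 - 2A^-8 + 2A^-4 - 1 + A^4)
D3 (bracket -A^-10 + A^-6 + A^2; 12 crossings at w = +2): V = x + x^3 - x^4
why: 3 classes among 3 diagrams; unequal V(x) rules out equality


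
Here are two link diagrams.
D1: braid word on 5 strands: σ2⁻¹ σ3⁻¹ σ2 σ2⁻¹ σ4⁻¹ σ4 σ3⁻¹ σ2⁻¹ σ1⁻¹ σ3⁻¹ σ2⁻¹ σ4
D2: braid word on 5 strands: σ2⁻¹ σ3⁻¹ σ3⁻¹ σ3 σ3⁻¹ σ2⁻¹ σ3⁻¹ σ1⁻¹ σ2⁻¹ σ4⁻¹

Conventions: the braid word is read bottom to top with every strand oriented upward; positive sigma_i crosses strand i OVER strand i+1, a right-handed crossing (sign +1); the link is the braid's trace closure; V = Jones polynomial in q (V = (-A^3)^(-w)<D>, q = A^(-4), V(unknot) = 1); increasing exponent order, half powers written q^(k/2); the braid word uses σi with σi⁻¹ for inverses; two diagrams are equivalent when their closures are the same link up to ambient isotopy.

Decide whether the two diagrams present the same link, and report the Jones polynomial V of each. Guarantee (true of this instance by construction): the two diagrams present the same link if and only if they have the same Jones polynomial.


same link: yes
V(D1) = -q^-7 + q^-6 - q^-5 + q^-4 + q^-2  [12 crossings, <D> = A^-10 + A^-2 - A^2 + A^6 - A^10, w = -6]
V(D2) = -q^-7 + q^-6 - q^-5 + q^-4 + q^-2  [10 crossings, <D> = A^-16 + A^-8 - A^-4 + 1 - A^4, w = -8]
insight: Markov moves rewrite D1 (12 crossings) into D2 (10)


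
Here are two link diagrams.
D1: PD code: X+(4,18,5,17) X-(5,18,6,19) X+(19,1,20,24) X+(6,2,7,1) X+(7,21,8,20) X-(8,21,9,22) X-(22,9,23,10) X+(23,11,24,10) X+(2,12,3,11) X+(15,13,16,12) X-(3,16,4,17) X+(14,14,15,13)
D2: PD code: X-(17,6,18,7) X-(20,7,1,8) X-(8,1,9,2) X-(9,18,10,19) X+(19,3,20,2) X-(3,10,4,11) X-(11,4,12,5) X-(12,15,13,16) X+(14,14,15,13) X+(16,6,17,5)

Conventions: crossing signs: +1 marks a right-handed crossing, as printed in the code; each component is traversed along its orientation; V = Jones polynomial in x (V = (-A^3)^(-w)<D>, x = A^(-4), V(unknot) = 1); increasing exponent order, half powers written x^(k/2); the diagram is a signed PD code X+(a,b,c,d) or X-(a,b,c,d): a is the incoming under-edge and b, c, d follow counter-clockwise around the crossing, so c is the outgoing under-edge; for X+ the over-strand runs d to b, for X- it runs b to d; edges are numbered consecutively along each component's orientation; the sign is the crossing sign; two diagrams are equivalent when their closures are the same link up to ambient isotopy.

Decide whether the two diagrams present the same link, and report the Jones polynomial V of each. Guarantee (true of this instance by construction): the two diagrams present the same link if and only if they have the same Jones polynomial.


equivalent: no
D1 (bracket A^12; 12 crossings at w = +4): V = 1
V(D2) = -x^-6 + x^-5 - x^-4 + 2x^-3 - x^-2 + x^-1  (w -4, c 10, <D> = A^-8 - A^-4 + 2 - A^4 + A^8 - A^12)
key observation: comparing 2 Jones polynomials yields 2 groups


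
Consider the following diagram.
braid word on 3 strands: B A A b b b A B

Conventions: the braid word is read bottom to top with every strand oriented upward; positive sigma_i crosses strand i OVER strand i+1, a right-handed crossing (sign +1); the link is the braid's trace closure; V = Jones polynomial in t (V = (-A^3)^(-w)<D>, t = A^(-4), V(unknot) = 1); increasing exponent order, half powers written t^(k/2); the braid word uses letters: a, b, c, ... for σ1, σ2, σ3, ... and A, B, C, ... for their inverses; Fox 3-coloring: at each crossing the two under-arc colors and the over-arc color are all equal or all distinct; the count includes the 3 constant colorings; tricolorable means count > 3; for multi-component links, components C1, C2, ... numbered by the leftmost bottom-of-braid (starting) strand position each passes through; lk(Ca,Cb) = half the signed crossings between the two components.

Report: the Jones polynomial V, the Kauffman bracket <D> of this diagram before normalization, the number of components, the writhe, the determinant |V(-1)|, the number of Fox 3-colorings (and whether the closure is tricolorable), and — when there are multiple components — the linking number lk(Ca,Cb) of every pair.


V = -t^-5 + t^-4 - t^-3 + 2t^-2 - t^-1 + 2 - t
<D> = -A^-10 + 2A^-6 - A^-2 + 2A^2 - A^6 + A^10 - A^14 (w = -2)
1 component over 8 crossings, w = -2
9 Fox colorings among 3^8, |V(-1)| = 9: tricolorable
why: V spans 6 powers of t: at least 6 crossings in any diagram


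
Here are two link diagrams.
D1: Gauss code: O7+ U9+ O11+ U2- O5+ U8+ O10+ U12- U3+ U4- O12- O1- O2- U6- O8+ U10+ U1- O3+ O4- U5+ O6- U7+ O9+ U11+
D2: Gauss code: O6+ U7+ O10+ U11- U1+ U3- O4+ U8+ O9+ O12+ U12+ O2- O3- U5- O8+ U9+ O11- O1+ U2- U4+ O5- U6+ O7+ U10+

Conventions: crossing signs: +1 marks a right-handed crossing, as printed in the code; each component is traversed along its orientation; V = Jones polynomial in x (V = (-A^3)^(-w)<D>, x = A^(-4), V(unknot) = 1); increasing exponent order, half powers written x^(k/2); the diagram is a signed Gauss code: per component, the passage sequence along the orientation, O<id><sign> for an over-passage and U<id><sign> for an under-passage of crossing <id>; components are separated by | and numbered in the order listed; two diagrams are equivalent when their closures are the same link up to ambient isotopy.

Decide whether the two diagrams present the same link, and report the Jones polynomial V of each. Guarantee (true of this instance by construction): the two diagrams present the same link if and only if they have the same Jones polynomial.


same link: yes
V(D1) = x^-1 - 1 + 2x - 3x^2 + 3x^3 - 2x^4 + 2x^5 - x^6  [12 crossings, <D> = -A^-18 + 2A^-14 - 2A^-10 + 3A^-6 - 3A^-2 + 2A^2 - A^6 + A^10, w = +2]
V(D2) = x^-1 - 1 + 2x - 3x^2 + 3x^3 - 2x^4 + 2x^5 - x^6  [12 crossings, <D> = -A^-12 + 2A^-8 - 2A^-4 + 3 - 3A^4 + 2A^8 - A^12 + A^16, w = +4]
insight: from 12 to 12 crossings by R-moves: one link, two diagrams


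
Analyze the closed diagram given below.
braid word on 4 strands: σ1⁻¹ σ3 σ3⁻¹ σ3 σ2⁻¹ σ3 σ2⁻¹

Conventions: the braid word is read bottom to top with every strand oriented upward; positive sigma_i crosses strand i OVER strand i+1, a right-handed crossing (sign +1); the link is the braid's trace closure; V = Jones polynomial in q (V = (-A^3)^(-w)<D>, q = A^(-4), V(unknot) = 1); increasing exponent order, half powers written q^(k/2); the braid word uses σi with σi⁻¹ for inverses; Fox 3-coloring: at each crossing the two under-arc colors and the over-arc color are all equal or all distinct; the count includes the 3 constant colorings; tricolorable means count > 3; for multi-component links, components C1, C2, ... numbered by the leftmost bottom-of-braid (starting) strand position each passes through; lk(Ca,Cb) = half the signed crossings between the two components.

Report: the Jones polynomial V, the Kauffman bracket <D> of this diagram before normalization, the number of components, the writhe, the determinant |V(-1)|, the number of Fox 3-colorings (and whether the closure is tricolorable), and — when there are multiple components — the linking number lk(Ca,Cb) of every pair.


V(q) = q^-2 - q^-1 + 1 - q + q^2
bracket: -A^-11 + A^-7 - A^-3 + A - A^5, w = -1
1 component, writhe -1, over 7 crossings
det 5, colorings 3 of 3^7 — not tricolorable
observation: |V(-1)| = 5: so not tricolorable, since 3 does not divide 5


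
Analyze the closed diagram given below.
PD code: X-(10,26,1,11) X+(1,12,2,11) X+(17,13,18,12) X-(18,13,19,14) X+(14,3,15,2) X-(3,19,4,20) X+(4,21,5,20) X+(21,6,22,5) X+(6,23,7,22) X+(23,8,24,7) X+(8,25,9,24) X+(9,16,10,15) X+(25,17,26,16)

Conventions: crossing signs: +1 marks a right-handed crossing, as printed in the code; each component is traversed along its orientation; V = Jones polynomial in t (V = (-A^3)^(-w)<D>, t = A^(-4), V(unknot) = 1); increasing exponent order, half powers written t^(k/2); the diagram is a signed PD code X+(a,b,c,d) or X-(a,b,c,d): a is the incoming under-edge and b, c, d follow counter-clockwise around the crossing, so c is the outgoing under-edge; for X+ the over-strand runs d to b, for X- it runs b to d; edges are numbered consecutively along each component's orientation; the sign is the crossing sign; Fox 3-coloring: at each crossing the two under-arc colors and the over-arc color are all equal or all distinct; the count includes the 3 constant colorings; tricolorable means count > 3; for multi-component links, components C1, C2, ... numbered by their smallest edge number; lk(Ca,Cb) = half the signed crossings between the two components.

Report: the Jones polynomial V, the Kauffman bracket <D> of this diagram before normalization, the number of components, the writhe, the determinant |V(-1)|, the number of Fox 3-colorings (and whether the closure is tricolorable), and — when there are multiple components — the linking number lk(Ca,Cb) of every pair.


V = -t^(5/2) - t^(9/2) + t^(11/2) - t^(13/2) + t^(15/2) - t^(17/2)
<D> = A^-13 - A^-9 + A^-5 - A^-1 + A^3 + A^11 (w = +7)
2 components over 13 crossings, w = +7
lk(C1,C2): +3
9 Fox colorings among 3^13, |V(-1)| = 6: tricolorable
why: summing lk over 1 pair gives +3


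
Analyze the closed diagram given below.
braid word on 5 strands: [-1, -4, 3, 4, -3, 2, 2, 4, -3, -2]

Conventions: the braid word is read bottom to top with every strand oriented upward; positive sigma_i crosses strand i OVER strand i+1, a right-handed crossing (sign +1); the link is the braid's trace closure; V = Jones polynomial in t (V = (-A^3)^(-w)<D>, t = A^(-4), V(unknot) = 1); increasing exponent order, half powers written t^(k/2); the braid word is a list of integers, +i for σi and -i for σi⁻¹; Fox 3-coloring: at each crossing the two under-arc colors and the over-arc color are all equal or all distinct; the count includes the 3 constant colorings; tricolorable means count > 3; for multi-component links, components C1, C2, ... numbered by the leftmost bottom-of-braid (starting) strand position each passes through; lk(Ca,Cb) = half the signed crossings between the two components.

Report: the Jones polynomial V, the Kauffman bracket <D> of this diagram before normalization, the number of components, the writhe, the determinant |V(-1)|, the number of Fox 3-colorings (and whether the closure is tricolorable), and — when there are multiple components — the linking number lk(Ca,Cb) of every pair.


V = 2 + t^2 + t^4
<D> = A^-16 + A^-8 + 2 (w = 0)
3 components over 10 crossings, w = 0
lk(C1,C2): +1
lk(C1,C3) = +1
linking number lk(C2,C3) = -1
3 Fox colorings among 3^10, |V(-1)| = 4: not tricolorable
why: |V(-1)| = 4: so not tricolorable, since 3 does not divide 4


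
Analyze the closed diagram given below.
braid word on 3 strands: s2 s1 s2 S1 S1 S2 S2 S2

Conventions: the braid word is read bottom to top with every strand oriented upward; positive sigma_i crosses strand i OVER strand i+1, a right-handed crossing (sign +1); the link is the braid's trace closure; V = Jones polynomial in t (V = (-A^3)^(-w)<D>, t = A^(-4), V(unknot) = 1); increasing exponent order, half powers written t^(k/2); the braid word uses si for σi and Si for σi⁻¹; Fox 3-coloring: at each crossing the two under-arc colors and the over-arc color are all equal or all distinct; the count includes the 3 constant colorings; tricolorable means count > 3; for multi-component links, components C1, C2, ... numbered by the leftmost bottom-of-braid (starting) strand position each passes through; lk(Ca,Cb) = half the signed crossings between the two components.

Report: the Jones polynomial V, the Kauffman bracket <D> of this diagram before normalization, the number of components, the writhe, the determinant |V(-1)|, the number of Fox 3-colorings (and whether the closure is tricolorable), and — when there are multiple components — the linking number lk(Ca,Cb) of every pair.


V(t) = -t^-4 + t^-3 + t^-1
bracket: A^-2 + A^6 - A^10, w = -2
1 component, writhe -2, over 8 crossings
det 3, colorings 9 of 3^8 — tricolorable
observation: det 3 = |V(-1)|; divisible by 3, so tricolorable


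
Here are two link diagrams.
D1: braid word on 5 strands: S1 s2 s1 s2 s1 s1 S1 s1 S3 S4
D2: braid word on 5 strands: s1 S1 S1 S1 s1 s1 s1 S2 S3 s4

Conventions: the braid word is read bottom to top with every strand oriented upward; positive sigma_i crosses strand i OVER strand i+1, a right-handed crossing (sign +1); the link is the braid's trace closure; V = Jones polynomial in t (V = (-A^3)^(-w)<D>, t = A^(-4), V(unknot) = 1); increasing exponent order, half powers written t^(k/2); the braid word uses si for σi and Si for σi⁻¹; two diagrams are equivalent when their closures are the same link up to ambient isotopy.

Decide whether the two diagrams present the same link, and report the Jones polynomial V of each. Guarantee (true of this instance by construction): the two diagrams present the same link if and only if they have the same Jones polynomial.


same link: no
V(D1) = t + t^3 - t^4  [10 crossings, <D> = -A^-10 + A^-6 + A^2, w = +2]
D2 (bracket 1; 10 crossings at w = 0): V = 1
note: V(t) takes 2 values over 2 diagrams, fixing the grouping


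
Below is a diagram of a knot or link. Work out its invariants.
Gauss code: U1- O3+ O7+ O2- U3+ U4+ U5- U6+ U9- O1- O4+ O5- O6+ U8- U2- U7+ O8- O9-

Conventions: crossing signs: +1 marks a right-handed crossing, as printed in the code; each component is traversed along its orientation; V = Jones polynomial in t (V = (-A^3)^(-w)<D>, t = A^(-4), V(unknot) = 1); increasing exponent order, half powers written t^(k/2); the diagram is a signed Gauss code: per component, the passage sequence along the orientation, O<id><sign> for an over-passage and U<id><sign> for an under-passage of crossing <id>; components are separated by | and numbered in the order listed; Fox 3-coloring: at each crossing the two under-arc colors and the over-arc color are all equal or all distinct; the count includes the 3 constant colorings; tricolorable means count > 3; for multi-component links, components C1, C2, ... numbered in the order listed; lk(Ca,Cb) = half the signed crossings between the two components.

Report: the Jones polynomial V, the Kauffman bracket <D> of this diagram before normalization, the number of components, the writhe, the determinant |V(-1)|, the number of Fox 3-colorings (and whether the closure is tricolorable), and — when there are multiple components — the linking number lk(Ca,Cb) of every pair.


V(t) = 1
bracket: -A^-3, w = -1
1 component, writhe -1, over 9 crossings
det 1, colorings 3 of 3^9 — not tricolorable
observation: det 1 = |V(-1)|; not divisible by 3, so not tricolorable


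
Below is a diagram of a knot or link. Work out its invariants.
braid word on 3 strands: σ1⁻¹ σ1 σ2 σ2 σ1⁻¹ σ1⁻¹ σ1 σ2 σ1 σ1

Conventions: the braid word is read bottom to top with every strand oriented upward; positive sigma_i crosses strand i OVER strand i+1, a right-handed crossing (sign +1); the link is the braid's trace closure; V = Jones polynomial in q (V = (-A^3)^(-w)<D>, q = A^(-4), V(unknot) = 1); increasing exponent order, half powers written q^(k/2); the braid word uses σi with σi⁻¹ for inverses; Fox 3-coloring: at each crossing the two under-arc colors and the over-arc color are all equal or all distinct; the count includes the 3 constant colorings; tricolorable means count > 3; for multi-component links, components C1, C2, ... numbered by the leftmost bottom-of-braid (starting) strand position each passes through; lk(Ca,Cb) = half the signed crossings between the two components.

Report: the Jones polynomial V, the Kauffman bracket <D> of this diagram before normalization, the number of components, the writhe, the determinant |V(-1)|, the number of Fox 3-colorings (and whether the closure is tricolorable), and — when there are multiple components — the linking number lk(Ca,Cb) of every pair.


V(q) = q - q^2 + 2q^3 - q^4 + q^5 - q^6
bracket: -A^-12 + A^-8 - A^-4 + 2 - A^4 + A^8, w = +4
1 component, writhe +4, over 10 crossings
det 7, colorings 3 of 3^10 — not tricolorable
observation: V spans 5 powers of q: at least 5 crossings in any diagram


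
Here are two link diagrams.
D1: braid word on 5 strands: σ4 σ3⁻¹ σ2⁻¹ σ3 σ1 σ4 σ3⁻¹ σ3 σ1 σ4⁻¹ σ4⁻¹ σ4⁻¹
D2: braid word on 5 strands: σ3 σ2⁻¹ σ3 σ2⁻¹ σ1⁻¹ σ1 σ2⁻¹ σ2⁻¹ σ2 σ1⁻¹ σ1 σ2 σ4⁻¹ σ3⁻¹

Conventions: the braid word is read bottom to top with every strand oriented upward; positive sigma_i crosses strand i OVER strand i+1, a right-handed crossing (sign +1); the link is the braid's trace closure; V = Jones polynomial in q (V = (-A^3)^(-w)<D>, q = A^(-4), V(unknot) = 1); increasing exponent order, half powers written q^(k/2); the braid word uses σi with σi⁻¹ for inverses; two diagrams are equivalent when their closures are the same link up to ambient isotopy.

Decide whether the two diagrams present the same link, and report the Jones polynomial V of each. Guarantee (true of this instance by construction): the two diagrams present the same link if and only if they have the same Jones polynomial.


equivalent: no
V(D1) = 1 + q + q^2 + q^3  (w 0, c 12, <D> = A^-12 + A^-8 + A^-4 + 1)
V(D2) = q^-3 + q^-2 + q^-1 + 1  (w -2, c 14, <D> = A^-6 + A^-2 + A^2 + A^6)
why: comparing 2 Jones polynomials yields 2 groups


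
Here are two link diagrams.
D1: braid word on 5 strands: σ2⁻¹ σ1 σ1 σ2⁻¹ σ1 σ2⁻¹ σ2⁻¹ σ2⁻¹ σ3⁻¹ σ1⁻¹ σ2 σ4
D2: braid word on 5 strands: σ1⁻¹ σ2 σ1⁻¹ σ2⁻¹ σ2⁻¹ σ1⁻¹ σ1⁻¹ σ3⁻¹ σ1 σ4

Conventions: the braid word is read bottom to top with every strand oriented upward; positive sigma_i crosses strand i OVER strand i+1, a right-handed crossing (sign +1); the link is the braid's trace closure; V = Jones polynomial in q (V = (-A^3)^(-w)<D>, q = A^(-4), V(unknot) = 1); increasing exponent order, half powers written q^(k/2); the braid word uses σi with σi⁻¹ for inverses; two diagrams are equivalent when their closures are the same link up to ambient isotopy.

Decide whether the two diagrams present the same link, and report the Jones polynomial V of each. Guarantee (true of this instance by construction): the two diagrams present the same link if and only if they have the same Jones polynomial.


equivalent: no
D1 (bracket A^-10 - A^-6 + 2A^-2 - 2A^2 + 2A^6 - 2A^10 + A^14; 12 crossings at w = -2): V = q^-5 - 2q^-4 + 2q^-3 - 2q^-2 + 2q^-1 - 1 + q
D2 (bracket A^-8 - A^-4 + 2 - A^4 + A^8 - A^12; 10 crossings at w = -4): V = -q^-6 + q^-5 - q^-4 + 2q^-3 - q^-2 + q^-1
key observation: V(q) takes 2 values over 2 diagrams, fixing the grouping


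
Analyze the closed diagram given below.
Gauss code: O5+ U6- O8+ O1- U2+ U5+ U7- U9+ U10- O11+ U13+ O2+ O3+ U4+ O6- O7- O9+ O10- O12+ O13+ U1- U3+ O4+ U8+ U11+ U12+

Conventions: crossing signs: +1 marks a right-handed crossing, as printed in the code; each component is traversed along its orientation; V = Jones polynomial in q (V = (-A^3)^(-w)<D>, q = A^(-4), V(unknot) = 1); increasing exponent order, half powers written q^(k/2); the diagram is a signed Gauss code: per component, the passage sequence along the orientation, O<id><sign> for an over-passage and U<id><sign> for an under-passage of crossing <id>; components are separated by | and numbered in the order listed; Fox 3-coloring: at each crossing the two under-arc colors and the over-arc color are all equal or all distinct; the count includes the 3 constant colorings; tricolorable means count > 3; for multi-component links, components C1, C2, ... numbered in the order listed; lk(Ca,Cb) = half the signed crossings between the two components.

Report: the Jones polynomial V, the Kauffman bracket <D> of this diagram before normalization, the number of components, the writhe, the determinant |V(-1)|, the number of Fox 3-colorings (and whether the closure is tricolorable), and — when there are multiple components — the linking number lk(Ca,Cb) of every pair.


V(q) = 2q - 2q^2 + 3q^3 - 3q^4 + 2q^5 - 2q^6 + q^7
bracket: -A^-13 + 2A^-9 - 2A^-5 + 3A^-1 - 3A^3 + 2A^7 - 2A^11, w = +5
1 component, writhe +5, over 13 crossings
det 15, colorings 9 of 3^13 — tricolorable
observation: det 15 = |V(-1)|; divisible by 3, so tricolorable
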